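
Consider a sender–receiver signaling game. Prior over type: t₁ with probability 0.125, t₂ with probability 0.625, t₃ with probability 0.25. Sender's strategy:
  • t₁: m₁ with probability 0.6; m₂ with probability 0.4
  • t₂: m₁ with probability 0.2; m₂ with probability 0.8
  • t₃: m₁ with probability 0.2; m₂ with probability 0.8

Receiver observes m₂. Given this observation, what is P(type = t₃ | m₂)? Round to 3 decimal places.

0.267

Apply Bayes' rule using the sender's strategy as the likelihood.
P(m₂) = 0.125·0.4 + 0.625·0.8 + 0.25·0.8 = 0.75
P(t₃ | m₂) = (0.25·0.8) / 0.75 = 0.2 / 0.75 = 0.266667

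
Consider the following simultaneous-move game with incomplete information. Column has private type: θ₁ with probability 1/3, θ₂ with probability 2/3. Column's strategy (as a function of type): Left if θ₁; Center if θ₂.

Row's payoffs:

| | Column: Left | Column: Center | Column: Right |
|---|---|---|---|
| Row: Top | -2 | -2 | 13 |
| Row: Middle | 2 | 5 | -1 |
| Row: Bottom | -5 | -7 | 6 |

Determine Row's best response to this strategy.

Compute Row's expected payoff for each action, taking the expectation over Column's type.
E[Top] = 1/3·(-2) + 2/3·(-2) = -2
E[Middle] = 1/3·(2) + 2/3·(5) = 4
E[Bottom] = 1/3·(-5) + 2/3·(-7) = -19/3
Best response: Middle (4 is the largest).

Middle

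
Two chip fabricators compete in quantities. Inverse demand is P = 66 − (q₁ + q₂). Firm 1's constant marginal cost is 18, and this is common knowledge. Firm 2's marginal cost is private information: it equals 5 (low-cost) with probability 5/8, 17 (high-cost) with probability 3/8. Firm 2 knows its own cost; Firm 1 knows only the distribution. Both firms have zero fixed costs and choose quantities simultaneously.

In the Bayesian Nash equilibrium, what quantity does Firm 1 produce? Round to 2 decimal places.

13.17

Firm 2 with cost c maximizes (66 − (q₁+q₂) − c)·q₂, giving q₂(c) = (66 − c − q₁)/2.
E[c₂] = 5/8·5 + 3/8·17 = 9.5
Firm 1's FOC against E[q₂] yields q₁ = (66 − 2·18 + E[c₂])/3 = (66 − 36 + 9.5)/3 = 13.1667.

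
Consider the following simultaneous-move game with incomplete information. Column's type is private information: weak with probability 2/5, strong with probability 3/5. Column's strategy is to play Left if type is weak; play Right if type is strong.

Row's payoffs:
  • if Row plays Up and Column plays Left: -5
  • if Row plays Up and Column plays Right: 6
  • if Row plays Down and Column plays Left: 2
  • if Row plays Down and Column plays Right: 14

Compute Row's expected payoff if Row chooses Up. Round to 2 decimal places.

Take the expectation over Column's type, weighting each type's action by its prior probability.
E[Up] = 2/5·(-5) + 3/5·6 = (-2) + 18/5 = 8/5

1.60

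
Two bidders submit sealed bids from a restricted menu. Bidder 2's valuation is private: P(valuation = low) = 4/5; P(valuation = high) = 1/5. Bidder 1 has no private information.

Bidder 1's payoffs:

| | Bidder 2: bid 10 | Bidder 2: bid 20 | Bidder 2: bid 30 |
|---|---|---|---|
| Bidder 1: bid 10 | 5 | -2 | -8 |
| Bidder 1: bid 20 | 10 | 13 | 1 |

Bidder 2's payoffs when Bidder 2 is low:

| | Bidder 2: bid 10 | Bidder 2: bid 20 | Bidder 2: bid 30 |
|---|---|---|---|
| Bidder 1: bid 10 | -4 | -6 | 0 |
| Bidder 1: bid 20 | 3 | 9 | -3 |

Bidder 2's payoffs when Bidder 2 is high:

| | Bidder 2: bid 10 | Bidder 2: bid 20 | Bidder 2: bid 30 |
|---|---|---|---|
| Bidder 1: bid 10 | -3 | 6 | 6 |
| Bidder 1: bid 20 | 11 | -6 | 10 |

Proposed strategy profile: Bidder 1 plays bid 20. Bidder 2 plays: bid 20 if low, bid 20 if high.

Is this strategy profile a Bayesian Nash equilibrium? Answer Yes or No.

No

A profile is a BNE iff every type of every player is best-responding given beliefs about the other side.
Bidder 1 plays bid 20: E[bid 20] = 4/5·(13) + 1/5·(13) = 13; E[bid 10] = -2. Best-responding. ✓
Bidder 2 (valuation low), facing bid 20: bid 10 gives 3, bid 20 gives 9, bid 30 gives -3. Proposed bid 20 is best. ✓
Bidder 2 (valuation high), facing bid 20: bid 10 gives 11, bid 20 gives -6, bid 30 gives 10. Proposed bid 20 is not best — profitable deviation exists. ✗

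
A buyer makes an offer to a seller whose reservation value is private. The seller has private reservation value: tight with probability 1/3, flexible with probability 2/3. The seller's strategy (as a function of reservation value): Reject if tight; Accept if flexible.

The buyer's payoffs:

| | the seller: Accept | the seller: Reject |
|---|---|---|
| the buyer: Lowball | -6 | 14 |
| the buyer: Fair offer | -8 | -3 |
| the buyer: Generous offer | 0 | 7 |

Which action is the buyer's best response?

Generous offer

E[Lowball] = 1/3·(14) + 2/3·(-6) = 2/3
E[Fair offer] = 1/3·(-3) + 2/3·(-8) = -19/3
E[Generous offer] = 1/3·(7) + 2/3·(0) = 7/3
Best response: Generous offer (7/3 is the largest).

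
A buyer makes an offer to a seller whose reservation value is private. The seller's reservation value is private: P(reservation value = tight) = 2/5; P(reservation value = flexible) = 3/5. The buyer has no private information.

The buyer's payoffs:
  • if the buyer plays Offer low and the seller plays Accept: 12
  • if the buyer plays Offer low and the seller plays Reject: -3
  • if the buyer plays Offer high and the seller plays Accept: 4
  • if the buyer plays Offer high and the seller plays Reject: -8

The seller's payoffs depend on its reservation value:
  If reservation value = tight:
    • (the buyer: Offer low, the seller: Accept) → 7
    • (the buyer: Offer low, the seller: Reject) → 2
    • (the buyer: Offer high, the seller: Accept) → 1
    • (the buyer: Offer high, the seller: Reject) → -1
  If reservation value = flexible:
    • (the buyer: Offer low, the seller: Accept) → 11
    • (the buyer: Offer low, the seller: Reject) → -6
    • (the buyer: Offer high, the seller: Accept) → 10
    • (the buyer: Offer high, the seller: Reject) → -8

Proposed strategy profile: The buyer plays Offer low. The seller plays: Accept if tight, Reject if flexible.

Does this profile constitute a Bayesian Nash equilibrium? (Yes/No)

No

A profile is a BNE iff every type of every player is best-responding given beliefs about the other side.
The buyer plays Offer low: E[Offer low] = 2/5·(12) + 3/5·(-3) = 3; E[Offer high] = -16/5. Best-responding. ✓
The seller (reservation value tight), facing Offer low: Accept gives 7, Reject gives 2. Proposed Accept is best. ✓
The seller (reservation value flexible), facing Offer low: Accept gives 11, Reject gives -6. Proposed Reject is not best — profitable deviation exists. ✗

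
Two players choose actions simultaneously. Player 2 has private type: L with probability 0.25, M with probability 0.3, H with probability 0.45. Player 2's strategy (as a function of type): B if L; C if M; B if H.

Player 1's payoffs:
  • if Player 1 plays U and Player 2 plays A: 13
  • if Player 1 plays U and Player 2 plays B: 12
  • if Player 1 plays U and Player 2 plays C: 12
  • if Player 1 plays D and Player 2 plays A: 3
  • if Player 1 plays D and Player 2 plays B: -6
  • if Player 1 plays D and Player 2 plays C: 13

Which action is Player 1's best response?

E[U] = 0.25·(12) + 0.3·(12) + 0.45·(12) = 12
E[D] = 0.25·(-6) + 0.3·(13) + 0.45·(-6) = -0.3
Best response: U (12 is the largest).

U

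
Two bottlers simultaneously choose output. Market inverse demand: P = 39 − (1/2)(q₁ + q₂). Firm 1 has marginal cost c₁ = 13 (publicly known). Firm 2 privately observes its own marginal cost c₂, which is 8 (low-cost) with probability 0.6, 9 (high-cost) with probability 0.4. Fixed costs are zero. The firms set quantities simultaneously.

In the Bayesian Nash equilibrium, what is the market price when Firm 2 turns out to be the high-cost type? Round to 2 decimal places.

20.43

Type-c best response for Firm 2: q₂(c) = (39 − c) − q₁/2.
Firm 1 maximizes expected profit; its first-order condition is 39 − q₁ − (1/2)E[q₂] − 13 = 0.
Substituting E[q₂] and solving: E[c₂] = 8.4, so q₁ = (39 − 2·13 + 8.4)/(3/2) = 14.2667.
q₂(high-cost) = 22.8667, so P = 39 − (1/2)·(14.2667 + 22.8667) = 20.4333.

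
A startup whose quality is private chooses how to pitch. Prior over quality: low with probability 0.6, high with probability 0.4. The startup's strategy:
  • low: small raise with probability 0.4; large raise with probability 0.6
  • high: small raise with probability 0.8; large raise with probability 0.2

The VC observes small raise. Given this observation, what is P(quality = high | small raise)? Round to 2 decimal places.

0.57

Apply Bayes' rule using the sender's strategy as the likelihood.
P(small raise) = 0.6·0.4 + 0.4·0.8 = 0.56
P(high | small raise) = (0.4·0.8) / 0.56 = 0.32 / 0.56 = 0.571429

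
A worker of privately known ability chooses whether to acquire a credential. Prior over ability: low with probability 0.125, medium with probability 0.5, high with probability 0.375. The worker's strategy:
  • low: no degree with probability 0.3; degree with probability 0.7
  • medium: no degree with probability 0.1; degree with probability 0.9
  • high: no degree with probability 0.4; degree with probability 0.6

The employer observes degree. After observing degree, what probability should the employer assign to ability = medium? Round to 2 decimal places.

P(degree) = 0.125·0.7 + 0.5·0.9 + 0.375·0.6 = 0.7625
P(medium | degree) = (0.5·0.9) / 0.7625 = 0.45 / 0.7625 = 0.590164

0.59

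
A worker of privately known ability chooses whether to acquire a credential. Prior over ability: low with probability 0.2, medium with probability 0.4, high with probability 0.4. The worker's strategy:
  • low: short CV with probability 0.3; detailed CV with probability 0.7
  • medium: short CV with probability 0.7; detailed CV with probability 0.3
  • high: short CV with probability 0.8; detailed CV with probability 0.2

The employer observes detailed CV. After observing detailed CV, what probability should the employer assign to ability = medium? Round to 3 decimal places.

0.353

P(detailed CV) = 0.2·0.7 + 0.4·0.3 + 0.4·0.2 = 0.34
P(medium | detailed CV) = (0.4·0.3) / 0.34 = 0.12 / 0.34 = 0.352941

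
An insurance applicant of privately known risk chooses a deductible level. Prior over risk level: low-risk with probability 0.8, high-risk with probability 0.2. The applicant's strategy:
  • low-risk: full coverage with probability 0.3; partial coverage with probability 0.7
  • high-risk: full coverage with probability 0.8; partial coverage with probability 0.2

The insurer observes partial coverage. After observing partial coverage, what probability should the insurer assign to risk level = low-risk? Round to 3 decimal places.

0.933

P(partial coverage) = 0.8·0.7 + 0.2·0.2 = 0.6
P(low-risk | partial coverage) = (0.8·0.7) / 0.6 = 0.56 / 0.6 = 0.933333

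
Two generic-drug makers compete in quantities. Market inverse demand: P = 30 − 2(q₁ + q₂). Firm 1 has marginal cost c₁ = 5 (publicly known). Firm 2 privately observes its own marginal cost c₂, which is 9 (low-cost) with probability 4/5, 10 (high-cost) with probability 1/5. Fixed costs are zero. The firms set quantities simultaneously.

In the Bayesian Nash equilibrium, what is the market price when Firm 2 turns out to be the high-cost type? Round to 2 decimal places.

15.13

Firm 2 with cost c maximizes (30 − 2(q₁+q₂) − c)·q₂, giving q₂(c) = (30 − c − 2q₁)/4.
E[c₂] = 4/5·9 + 1/5·10 = 9.2
Firm 1's FOC against E[q₂] yields q₁ = (30 − 2·5 + E[c₂])/6 = (30 − 10 + 9.2)/6 = 4.86667.
q₂(high-cost) = 2.56667, so P = 30 − 2·(4.86667 + 2.56667) = 15.1333.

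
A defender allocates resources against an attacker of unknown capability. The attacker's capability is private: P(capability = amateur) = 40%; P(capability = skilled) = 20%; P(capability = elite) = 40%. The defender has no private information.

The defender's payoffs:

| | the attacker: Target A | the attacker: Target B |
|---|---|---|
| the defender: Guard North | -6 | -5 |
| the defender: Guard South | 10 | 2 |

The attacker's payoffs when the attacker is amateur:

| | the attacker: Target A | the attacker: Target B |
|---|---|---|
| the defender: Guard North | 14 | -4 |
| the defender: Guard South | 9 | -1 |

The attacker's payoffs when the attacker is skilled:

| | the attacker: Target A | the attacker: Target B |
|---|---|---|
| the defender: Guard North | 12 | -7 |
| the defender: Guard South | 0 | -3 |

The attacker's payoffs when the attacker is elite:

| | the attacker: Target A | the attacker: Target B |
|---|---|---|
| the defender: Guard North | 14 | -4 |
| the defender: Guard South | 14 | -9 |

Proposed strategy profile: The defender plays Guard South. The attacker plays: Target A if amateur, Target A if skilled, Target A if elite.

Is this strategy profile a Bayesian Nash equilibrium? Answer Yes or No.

The defender plays Guard South: E[Guard South] = 0.4·(10) + 0.2·(10) + 0.4·(10) = 10; E[Guard North] = -6. Best-responding. ✓
The attacker (capability amateur), facing Guard South: Target A gives 9, Target B gives -1. Proposed Target A is best. ✓
The attacker (capability skilled), facing Guard South: Target A gives 0, Target B gives -3. Proposed Target A is best. ✓
The attacker (capability elite), facing Guard South: Target A gives 14, Target B gives -9. Proposed Target A is best. ✓

Yes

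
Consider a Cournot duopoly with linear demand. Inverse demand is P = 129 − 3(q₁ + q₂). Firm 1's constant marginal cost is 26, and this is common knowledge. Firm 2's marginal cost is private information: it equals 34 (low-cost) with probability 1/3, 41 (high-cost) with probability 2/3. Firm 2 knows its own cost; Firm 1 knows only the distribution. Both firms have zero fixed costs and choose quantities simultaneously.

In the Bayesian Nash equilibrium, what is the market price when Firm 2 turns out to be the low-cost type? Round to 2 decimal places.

62.22

Type-c best response for Firm 2: q₂(c) = (129 − c)/6 − q₁/2.
Firm 1 maximizes expected profit; its first-order condition is 129 − 6q₁ − 3E[q₂] − 26 = 0.
Substituting E[q₂] and solving: E[c₂] = 38.6667, so q₁ = (129 − 2·26 + 38.6667)/9 = 12.8519.
q₂(low-cost) = 9.40741, so P = 129 − 3·(12.8519 + 9.40741) = 62.2222.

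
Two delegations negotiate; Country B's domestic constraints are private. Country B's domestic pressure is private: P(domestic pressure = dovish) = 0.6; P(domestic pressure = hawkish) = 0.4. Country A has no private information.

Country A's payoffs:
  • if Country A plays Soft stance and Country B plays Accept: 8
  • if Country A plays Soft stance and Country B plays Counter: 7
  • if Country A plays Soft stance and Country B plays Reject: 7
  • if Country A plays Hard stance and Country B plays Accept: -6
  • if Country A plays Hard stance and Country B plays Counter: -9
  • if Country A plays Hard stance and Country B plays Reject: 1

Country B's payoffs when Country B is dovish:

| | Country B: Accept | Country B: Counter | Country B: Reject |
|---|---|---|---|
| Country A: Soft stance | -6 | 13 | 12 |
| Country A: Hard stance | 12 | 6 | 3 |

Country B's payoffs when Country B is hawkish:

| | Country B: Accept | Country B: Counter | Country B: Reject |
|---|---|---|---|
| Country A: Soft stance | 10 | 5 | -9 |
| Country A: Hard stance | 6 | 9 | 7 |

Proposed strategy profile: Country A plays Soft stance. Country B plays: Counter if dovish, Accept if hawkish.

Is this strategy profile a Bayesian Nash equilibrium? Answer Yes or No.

A profile is a BNE iff every type of every player is best-responding given beliefs about the other side.
Country A plays Soft stance: E[Soft stance] = 0.6·(7) + 0.4·(8) = 7.4; E[Hard stance] = -7.8. Best-responding. ✓
Country B (domestic pressure dovish), facing Soft stance: Accept gives -6, Counter gives 13, Reject gives 12. Proposed Counter is best. ✓
Country B (domestic pressure hawkish), facing Soft stance: Accept gives 10, Counter gives 5, Reject gives -9. Proposed Accept is best. ✓

Yes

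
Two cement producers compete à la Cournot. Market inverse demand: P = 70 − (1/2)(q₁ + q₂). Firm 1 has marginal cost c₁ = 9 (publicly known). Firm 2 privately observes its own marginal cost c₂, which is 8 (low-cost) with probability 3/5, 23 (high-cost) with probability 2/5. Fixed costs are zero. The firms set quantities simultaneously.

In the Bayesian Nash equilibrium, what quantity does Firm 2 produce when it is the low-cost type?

Firm 2 with cost c maximizes (70 − (1/2)(q₁+q₂) − c)·q₂, giving q₂(c) = (70 − c − (1/2)q₁).
E[c₂] = 3/5·8 + 2/5·23 = 14
Firm 1's FOC against E[q₂] yields q₁ = (70 − 2·9 + E[c₂])/(3/2) = (70 − 18 + 14)/(3/2) = 44.
q₂(low-cost) = (70 − 8 − (1/2)·44) = 40.

40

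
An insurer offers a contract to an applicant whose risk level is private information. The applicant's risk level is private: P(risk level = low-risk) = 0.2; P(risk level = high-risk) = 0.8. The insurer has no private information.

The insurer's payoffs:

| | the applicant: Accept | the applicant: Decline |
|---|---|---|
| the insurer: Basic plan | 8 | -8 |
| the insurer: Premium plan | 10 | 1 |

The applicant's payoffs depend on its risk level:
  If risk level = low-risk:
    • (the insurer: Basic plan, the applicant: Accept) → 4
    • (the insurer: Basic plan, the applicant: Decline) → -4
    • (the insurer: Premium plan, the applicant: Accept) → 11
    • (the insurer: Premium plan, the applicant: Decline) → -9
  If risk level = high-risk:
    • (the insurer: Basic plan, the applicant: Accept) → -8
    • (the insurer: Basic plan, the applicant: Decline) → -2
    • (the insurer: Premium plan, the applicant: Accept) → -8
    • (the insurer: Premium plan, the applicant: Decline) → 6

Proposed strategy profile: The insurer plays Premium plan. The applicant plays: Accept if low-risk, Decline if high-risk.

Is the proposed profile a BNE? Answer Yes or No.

Yes

A profile is a BNE iff every type of every player is best-responding given beliefs about the other side.
The insurer plays Premium plan: E[Premium plan] = 0.2·(10) + 0.8·(1) = 2.8; E[Basic plan] = -4.8. Best-responding. ✓
The applicant (risk level low-risk), facing Premium plan: Accept gives 11, Decline gives -9. Proposed Accept is best. ✓
The applicant (risk level high-risk), facing Premium plan: Accept gives -8, Decline gives 6. Proposed Decline is best. ✓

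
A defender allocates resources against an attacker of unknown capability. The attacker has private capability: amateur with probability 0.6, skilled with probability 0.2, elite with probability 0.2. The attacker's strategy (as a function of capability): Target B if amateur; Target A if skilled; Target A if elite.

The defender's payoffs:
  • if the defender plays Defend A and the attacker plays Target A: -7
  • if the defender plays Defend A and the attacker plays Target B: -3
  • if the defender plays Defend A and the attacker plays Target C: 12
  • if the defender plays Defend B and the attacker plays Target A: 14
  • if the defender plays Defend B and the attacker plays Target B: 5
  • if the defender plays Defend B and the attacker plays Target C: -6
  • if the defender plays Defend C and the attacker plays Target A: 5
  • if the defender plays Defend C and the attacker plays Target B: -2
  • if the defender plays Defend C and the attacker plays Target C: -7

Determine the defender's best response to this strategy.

Compute the defender's expected payoff for each action, taking the expectation over the attacker's type.
E[Defend A] = 0.6·(-3) + 0.2·(-7) + 0.2·(-7) = -4.6
E[Defend B] = 0.6·(5) + 0.2·(14) + 0.2·(14) = 8.6
E[Defend C] = 0.6·(-2) + 0.2·(5) + 0.2·(5) = 0.8
Best response: Defend B (8.6 is the largest).

Defend B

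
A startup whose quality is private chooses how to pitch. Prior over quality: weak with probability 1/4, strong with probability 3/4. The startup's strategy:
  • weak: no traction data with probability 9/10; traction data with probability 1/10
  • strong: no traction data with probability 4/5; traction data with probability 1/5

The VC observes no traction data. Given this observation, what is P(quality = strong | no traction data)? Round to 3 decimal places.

0.727

Apply Bayes' rule using the sender's strategy as the likelihood.
P(no traction data) = (1/4)·(9/10) + (3/4)·(4/5) = 33/40
P(strong | no traction data) = ((3/4)·(4/5)) / (33/40) = (3/5) / (33/40) = 8/11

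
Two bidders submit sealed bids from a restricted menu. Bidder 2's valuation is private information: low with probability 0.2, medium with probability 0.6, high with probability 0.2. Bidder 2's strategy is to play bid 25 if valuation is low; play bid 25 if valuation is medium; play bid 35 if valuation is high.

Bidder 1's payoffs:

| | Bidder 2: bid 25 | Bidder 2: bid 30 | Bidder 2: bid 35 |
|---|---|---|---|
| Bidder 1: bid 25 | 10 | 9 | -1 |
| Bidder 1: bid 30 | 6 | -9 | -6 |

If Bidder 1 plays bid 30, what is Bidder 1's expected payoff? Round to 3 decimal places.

E[bid 30] = 0.2·6 + 0.6·6 + 0.2·(-6) = 1.2 + 3.6 + (-1.2) = 3.6

3.600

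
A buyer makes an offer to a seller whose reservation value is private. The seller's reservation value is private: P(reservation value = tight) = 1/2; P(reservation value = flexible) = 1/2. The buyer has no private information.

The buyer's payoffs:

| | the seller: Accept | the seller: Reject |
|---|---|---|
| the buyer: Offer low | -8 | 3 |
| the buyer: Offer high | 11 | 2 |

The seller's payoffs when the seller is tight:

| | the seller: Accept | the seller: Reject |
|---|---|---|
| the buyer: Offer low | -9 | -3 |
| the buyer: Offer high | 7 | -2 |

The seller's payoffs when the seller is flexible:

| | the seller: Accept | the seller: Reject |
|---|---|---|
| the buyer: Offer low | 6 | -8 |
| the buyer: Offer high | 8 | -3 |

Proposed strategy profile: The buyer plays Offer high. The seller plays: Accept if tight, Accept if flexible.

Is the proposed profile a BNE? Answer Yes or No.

Yes

The buyer plays Offer high: E[Offer high] = 1/2·(11) + 1/2·(11) = 11; E[Offer low] = -8. Best-responding. ✓
The seller (reservation value tight), facing Offer high: Accept gives 7, Reject gives -2. Proposed Accept is best. ✓
The seller (reservation value flexible), facing Offer high: Accept gives 8, Reject gives -3. Proposed Accept is best. ✓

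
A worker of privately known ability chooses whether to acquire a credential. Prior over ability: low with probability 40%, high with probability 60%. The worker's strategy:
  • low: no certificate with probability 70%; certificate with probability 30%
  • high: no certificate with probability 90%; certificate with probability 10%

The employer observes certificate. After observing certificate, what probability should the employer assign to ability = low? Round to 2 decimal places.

Apply Bayes' rule using the sender's strategy as the likelihood.
P(certificate) = 0.4·0.3 + 0.6·0.1 = 0.18
P(low | certificate) = (0.4·0.3) / 0.18 = 0.12 / 0.18 = 0.666667

0.67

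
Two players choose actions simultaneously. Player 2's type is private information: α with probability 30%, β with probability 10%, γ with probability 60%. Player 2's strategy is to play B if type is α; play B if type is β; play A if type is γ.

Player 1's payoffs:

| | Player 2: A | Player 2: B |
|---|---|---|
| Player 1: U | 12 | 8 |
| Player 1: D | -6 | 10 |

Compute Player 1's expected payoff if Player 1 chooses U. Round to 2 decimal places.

10.40

E[U] = 0.3·8 + 0.1·8 + 0.6·12 = 2.4 + 0.8 + 7.2 = 10.4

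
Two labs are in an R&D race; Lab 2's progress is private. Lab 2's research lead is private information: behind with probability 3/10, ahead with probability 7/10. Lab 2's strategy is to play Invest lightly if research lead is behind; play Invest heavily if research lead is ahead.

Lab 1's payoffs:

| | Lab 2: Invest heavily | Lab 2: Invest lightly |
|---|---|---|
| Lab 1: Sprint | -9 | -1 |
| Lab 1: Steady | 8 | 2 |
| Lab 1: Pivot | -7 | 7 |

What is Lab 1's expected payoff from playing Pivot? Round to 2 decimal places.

-2.80

Take the expectation over Lab 2's research lead, weighting each type's action by its prior probability.
E[Pivot] = 3/10·7 + 7/10·(-7) = 21/10 + (-49/10) = -14/5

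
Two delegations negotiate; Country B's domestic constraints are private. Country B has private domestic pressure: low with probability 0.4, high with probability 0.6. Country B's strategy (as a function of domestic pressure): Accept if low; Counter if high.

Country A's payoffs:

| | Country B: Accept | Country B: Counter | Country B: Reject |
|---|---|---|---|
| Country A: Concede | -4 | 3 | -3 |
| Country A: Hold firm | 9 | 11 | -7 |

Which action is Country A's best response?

E[Concede] = 0.4·(-4) + 0.6·(3) = 0.2
E[Hold firm] = 0.4·(9) + 0.6·(11) = 10.2
Best response: Hold firm (10.2 is the largest).

Hold firm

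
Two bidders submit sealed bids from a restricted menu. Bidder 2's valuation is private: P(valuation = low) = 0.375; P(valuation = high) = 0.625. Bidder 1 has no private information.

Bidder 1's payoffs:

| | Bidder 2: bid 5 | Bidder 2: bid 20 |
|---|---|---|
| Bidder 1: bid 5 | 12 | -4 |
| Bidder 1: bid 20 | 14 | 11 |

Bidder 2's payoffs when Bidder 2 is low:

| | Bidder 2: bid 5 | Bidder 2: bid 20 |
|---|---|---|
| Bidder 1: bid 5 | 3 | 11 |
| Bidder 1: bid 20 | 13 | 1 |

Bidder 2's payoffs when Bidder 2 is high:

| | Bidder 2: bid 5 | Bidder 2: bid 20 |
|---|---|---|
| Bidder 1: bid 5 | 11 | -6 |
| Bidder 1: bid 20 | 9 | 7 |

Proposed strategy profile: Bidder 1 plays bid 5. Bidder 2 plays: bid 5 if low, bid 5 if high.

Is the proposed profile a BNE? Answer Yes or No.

No

A profile is a BNE iff every type of every player is best-responding given beliefs about the other side.
Bidder 1 plays bid 5: E[bid 5] = 0.375·(12) + 0.625·(12) = 12; E[bid 20] = 14. Not best-responding. ✗
Bidder 2 (valuation low), facing bid 5: bid 5 gives 3, bid 20 gives 11. Proposed bid 5 is not best — profitable deviation exists. ✗
Bidder 2 (valuation high), facing bid 5: bid 5 gives 11, bid 20 gives -6. Proposed bid 5 is best. ✓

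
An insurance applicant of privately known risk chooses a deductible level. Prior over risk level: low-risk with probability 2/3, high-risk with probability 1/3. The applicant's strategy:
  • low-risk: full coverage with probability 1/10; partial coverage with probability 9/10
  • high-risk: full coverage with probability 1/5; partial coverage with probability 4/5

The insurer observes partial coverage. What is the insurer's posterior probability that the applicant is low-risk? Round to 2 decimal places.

P(partial coverage) = (2/3)·(9/10) + (1/3)·(4/5) = 13/15
P(low-risk | partial coverage) = ((2/3)·(9/10)) / (13/15) = (3/5) / (13/15) = 9/13

0.69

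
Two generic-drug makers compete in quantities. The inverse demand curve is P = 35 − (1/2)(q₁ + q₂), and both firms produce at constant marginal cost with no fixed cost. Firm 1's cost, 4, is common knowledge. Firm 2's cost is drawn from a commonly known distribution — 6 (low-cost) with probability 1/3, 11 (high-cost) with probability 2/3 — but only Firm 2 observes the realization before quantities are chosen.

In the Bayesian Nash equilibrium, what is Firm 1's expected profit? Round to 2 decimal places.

Type-c best response for Firm 2: q₂(c) = (35 − c) − q₁/2.
Firm 1 maximizes expected profit; its first-order condition is 35 − q₁ − (1/2)E[q₂] − 4 = 0.
Substituting E[q₂] and solving: E[c₂] = 9.33333, so q₁ = (35 − 2·4 + 9.33333)/(3/2) = 24.2222.
E[P] = 35 − (1/2)·(q₁ + E[q₂]) = 16.1111; Firm 1's expected profit = (E[P] − 4)·q₁ = (16.1111 − 4)·24.2222 = 293.358.

293.36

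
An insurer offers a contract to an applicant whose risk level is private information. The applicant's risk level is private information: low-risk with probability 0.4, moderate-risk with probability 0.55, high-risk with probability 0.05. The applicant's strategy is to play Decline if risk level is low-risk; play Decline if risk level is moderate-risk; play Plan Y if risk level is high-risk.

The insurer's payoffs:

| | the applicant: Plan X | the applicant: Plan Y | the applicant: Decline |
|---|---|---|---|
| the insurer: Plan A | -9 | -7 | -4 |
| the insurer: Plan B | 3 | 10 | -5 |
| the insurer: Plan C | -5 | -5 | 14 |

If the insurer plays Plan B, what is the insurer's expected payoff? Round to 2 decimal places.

Take the expectation over the applicant's risk level, weighting each type's action by its prior probability.
E[Plan B] = 0.4·(-5) + 0.55·(-5) + 0.05·10 = (-2) + (-2.75) + 0.5 = -4.25

-4.25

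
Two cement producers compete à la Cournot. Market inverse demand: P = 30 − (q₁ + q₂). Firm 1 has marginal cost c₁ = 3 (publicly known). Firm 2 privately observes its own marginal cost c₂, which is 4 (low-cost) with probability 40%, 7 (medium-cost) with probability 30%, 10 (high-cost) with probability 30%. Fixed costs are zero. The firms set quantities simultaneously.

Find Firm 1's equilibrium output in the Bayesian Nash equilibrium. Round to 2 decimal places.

Firm 2 with cost c maximizes (30 − (q₁+q₂) − c)·q₂, giving q₂(c) = (30 − c − q₁)/2.
E[c₂] = 0.4·4 + 0.3·7 + 0.3·10 = 6.7
Firm 1's FOC against E[q₂] yields q₁ = (30 − 2·3 + E[c₂])/3 = (30 − 6 + 6.7)/3 = 10.2333.

10.23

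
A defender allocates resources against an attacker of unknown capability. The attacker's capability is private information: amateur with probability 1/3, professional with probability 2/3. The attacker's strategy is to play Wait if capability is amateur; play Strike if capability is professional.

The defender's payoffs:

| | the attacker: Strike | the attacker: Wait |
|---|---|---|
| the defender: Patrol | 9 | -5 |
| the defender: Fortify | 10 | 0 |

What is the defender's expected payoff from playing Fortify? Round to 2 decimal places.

E[Fortify] = 1/3·0 + 2/3·10 = 0 + 20/3 = 20/3

6.67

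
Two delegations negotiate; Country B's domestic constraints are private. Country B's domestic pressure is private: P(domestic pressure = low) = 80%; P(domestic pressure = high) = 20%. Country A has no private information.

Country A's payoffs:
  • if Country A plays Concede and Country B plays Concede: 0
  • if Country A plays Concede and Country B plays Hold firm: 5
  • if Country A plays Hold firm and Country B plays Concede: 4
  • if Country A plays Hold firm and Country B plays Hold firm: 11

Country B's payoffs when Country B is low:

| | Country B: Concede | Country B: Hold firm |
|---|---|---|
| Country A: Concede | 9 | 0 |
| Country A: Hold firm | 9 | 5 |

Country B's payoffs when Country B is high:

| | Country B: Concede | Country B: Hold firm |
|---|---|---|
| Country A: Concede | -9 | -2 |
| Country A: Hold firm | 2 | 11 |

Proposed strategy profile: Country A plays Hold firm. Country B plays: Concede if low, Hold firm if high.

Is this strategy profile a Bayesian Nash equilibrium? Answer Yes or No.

Country A plays Hold firm: E[Hold firm] = 0.8·(4) + 0.2·(11) = 5.4; E[Concede] = 1. Best-responding. ✓
Country B (domestic pressure low), facing Hold firm: Concede gives 9, Hold firm gives 5. Proposed Concede is best. ✓
Country B (domestic pressure high), facing Hold firm: Concede gives 2, Hold firm gives 11. Proposed Hold firm is best. ✓

Yes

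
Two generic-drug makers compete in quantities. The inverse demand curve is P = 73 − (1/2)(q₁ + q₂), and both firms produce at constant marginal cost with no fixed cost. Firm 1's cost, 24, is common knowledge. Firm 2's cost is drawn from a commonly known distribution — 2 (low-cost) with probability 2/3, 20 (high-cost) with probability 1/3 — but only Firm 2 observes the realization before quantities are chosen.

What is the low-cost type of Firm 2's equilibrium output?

60

Type-c best response for Firm 2: q₂(c) = (73 − c) − q₁/2.
Firm 1 maximizes expected profit; its first-order condition is 73 − q₁ − (1/2)E[q₂] − 24 = 0.
Substituting E[q₂] and solving: E[c₂] = 8, so q₁ = (73 − 2·24 + 8)/(3/2) = 22.
q₂(low-cost) = (73 − 2 − (1/2)·22) = 60.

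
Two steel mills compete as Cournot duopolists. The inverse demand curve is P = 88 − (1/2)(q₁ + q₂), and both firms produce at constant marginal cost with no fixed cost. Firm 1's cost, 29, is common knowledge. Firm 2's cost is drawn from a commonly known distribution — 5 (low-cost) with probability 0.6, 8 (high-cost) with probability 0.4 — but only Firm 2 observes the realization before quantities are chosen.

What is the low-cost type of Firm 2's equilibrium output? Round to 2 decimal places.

Type-c best response for Firm 2: q₂(c) = (88 − c) − q₁/2.
Firm 1 maximizes expected profit; its first-order condition is 88 − q₁ − (1/2)E[q₂] − 29 = 0.
Substituting E[q₂] and solving: E[c₂] = 6.2, so q₁ = (88 − 2·29 + 6.2)/(3/2) = 24.1333.
q₂(low-cost) = (88 − 5 − (1/2)·24.1333) = 70.9333.

70.93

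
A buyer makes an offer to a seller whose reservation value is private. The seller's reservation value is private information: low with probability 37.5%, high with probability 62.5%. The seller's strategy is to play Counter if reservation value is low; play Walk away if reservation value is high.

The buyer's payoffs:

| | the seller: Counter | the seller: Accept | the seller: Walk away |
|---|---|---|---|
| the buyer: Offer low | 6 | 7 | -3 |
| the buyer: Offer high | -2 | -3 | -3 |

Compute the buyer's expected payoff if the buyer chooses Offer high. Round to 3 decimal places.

-2.625

Take the expectation over the seller's reservation value, weighting each type's action by its prior probability.
E[Offer high] = 0.375·(-2) + 0.625·(-3) = (-0.75) + (-1.875) = -2.625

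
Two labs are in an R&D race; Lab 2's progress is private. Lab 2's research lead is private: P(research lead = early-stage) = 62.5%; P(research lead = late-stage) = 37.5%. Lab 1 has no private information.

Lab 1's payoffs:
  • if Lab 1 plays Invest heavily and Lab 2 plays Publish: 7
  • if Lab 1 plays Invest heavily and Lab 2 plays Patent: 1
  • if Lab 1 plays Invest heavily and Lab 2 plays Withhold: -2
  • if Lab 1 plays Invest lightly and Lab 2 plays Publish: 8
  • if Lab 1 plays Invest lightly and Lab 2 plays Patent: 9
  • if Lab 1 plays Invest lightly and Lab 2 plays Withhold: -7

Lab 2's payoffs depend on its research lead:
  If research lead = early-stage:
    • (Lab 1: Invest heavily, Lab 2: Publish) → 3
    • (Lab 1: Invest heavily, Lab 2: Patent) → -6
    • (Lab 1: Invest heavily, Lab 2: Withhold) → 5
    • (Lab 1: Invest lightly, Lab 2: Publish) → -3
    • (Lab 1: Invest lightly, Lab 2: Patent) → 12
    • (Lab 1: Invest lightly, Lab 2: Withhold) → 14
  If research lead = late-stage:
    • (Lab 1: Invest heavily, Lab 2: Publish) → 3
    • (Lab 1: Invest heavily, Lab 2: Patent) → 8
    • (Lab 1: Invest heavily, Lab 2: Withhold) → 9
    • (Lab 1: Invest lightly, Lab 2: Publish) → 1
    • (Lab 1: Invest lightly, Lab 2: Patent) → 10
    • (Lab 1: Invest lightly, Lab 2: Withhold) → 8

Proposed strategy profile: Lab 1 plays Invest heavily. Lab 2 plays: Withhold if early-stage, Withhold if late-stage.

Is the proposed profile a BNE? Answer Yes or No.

Yes

Lab 1 plays Invest heavily: E[Invest heavily] = 0.625·(-2) + 0.375·(-2) = -2; E[Invest lightly] = -7. Best-responding. ✓
Lab 2 (research lead early-stage), facing Invest heavily: Publish gives 3, Patent gives -6, Withhold gives 5. Proposed Withhold is best. ✓
Lab 2 (research lead late-stage), facing Invest heavily: Publish gives 3, Patent gives 8, Withhold gives 9. Proposed Withhold is best. ✓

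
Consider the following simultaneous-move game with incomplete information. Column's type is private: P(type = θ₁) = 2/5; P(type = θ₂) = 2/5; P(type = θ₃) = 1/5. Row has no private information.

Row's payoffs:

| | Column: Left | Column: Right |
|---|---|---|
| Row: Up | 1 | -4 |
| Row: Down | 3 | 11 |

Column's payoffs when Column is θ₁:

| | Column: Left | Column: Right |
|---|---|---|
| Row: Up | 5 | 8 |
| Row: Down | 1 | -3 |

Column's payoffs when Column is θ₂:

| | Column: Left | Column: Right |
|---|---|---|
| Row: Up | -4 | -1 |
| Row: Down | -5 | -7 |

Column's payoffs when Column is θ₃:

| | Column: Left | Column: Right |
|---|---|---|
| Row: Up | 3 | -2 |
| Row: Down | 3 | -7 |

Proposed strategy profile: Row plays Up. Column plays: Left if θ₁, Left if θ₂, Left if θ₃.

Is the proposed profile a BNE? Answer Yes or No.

A profile is a BNE iff every type of every player is best-responding given beliefs about the other side.
Row plays Up: E[Up] = 2/5·(1) + 2/5·(1) + 1/5·(1) = 1; E[Down] = 3. Not best-responding. ✗
Column (type θ₁), facing Up: Left gives 5, Right gives 8. Proposed Left is not best — profitable deviation exists. ✗
Column (type θ₂), facing Up: Left gives -4, Right gives -1. Proposed Left is not best — profitable deviation exists. ✗
Column (type θ₃), facing Up: Left gives 3, Right gives -2. Proposed Left is best. ✓

No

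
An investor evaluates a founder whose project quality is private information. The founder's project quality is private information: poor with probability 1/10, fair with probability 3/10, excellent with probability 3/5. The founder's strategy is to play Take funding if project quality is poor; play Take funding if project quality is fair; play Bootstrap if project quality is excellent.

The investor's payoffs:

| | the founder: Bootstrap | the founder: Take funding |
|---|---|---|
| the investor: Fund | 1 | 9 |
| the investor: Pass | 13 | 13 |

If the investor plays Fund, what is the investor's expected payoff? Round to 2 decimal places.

E[Fund] = 1/10·9 + 3/10·9 + 3/5·1 = 9/10 + 27/10 + 3/5 = 21/5

4.20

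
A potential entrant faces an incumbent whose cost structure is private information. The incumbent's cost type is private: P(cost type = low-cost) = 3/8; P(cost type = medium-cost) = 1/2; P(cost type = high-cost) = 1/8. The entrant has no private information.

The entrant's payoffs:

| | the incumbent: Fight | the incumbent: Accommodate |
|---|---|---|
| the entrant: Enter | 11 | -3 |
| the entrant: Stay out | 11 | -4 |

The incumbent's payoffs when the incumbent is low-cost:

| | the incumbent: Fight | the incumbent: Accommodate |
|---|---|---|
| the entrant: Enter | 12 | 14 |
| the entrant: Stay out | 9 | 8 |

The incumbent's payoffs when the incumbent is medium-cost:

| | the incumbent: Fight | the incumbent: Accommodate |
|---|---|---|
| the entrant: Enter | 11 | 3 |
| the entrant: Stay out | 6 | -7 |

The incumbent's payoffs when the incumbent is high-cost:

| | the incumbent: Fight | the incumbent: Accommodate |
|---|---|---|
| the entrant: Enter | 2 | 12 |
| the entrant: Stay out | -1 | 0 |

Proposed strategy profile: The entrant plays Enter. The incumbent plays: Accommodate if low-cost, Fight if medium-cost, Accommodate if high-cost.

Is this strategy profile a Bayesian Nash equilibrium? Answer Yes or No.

Yes

A profile is a BNE iff every type of every player is best-responding given beliefs about the other side.
The entrant plays Enter: E[Enter] = 3/8·(-3) + 1/2·(11) + 1/8·(-3) = 4; E[Stay out] = 7/2. Best-responding. ✓
The incumbent (cost type low-cost), facing Enter: Fight gives 12, Accommodate gives 14. Proposed Accommodate is best. ✓
The incumbent (cost type medium-cost), facing Enter: Fight gives 11, Accommodate gives 3. Proposed Fight is best. ✓
The incumbent (cost type high-cost), facing Enter: Fight gives 2, Accommodate gives 12. Proposed Accommodate is best. ✓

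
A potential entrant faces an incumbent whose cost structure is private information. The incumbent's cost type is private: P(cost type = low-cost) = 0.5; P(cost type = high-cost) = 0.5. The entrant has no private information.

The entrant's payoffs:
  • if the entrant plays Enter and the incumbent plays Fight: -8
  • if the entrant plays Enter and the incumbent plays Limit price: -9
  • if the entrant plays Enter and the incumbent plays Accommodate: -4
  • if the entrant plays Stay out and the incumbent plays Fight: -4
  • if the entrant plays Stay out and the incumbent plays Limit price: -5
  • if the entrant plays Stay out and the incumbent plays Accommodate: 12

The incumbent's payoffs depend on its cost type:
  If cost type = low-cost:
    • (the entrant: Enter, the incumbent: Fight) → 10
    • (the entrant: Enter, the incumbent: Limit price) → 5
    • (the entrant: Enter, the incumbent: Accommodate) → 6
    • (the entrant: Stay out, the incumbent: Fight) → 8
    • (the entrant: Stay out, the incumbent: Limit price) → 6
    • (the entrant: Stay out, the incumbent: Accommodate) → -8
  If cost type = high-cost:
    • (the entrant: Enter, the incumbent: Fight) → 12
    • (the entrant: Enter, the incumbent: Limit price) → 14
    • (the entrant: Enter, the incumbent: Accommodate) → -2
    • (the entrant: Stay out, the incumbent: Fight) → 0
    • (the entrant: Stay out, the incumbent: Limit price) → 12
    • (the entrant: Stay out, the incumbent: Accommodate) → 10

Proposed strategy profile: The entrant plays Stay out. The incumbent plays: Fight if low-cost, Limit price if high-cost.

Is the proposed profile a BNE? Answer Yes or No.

Yes

The entrant plays Stay out: E[Stay out] = 0.5·(-4) + 0.5·(-5) = -4.5; E[Enter] = -8.5. Best-responding. ✓
The incumbent (cost type low-cost), facing Stay out: Fight gives 8, Limit price gives 6, Accommodate gives -8. Proposed Fight is best. ✓
The incumbent (cost type high-cost), facing Stay out: Fight gives 0, Limit price gives 12, Accommodate gives 10. Proposed Limit price is best. ✓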